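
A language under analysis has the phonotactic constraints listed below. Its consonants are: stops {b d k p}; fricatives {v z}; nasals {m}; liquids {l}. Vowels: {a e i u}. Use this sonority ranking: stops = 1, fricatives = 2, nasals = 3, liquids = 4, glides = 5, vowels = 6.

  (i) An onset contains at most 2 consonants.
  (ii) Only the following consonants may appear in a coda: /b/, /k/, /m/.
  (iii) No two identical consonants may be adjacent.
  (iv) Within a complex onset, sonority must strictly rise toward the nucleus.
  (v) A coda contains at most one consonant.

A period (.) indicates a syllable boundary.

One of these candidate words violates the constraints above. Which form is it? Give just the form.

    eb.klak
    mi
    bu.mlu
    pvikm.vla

pvikm.vla

eb.klak — σ1 onset /∅/, coda /b/ ok; σ2 onset /kl/ (1→4 rises), coda /k/ ok → phonotactically legal
mi — σ1 onset /m/, coda /∅/ ok → phonotactically legal
bu.mlu — σ1 onset /b/, coda /∅/ ok; σ2 onset /ml/ (3→4 rises), coda /∅/ ok → phonotactically legal
pvikm.vla — violates constraint (v): syllable 1 coda /km/ has 2 consonants (> 1) → phonotactically illegal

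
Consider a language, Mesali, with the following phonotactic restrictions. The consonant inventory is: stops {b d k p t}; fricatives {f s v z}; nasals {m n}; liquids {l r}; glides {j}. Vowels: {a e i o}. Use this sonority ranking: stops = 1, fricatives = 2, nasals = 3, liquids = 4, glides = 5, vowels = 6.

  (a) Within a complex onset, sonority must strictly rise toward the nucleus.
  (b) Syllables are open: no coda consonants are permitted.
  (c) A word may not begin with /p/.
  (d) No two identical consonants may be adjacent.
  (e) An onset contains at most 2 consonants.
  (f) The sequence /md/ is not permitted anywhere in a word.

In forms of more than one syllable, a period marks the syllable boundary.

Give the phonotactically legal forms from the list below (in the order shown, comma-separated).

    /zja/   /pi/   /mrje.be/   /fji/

/zja/, /fji/

/zja/ — σ1 onset /zj/ (2→5 rises), coda /∅/ ok → phonotactically legal
/pi/ — violates constraint (c): word begins with /p/ → phonotactically illegal
/mrje.be/ — violates constraint (e): syllable 1 onset /mrj/ has 3 consonants (> 2) → phonotactically illegal
/fji/ — σ1 onset /fj/ (2→5 rises), coda /∅/ ok → phonotactically legal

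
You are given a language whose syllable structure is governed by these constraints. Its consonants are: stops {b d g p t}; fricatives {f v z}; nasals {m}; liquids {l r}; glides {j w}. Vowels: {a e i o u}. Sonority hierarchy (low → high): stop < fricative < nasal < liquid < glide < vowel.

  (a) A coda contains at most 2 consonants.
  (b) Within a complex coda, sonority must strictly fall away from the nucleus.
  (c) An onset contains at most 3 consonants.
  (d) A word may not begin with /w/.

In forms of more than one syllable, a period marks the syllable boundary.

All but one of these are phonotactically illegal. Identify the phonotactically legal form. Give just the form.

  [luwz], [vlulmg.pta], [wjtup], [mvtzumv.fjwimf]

[luwz] — σ1 onset /l/, coda /wz/ (5→2 falls) ok → phonotactically legal
[vlulmg.pta] — violates constraint (a): syllable 1 coda /lmg/ has 3 consonants (> 2) → phonotactically illegal
[wjtup] — violates constraint (d): word begins with /w/ → phonotactically illegal
[mvtzumv.fjwimf] — violates constraint (c): syllable 1 onset /mvtz/ has 4 consonants (> 3) → phonotactically illegal

[luwz]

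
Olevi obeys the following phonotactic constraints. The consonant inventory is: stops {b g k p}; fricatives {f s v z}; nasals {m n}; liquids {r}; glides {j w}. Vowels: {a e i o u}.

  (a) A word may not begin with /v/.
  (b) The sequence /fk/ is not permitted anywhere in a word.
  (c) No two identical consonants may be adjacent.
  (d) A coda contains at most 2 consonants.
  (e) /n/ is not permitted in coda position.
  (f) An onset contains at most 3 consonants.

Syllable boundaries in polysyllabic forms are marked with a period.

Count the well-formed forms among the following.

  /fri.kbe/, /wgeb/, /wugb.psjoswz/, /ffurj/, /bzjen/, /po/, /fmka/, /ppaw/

/fri.kbe/ — σ1 onset /fr/ (2C), coda /∅/ ok; σ2 onset /kb/ (2C), coda /∅/ ok → well-formed
/wgeb/ — σ1 onset /wg/ (2C), coda /b/ ok → well-formed
/wugb.psjoswz/ — violates constraint (d): syllable 2 coda /swz/ has 3 consonants (> 2) → ill-formed
/ffurj/ — violates constraint (c): adjacent identical consonants /ff/ → ill-formed
/bzjen/ — violates constraint (e): syllable 1 coda contains /n/ → ill-formed
/po/ — σ1 onset /p/, coda /∅/ ok → well-formed
/fmka/ — σ1 onset /fmk/ (3C), coda /∅/ ok → well-formed
/ppaw/ — violates constraint (c): adjacent identical consonants /pp/ → ill-formed
Well-formed: /fri.kbe/, /wgeb/, /po/, /fmka/ → 4.

4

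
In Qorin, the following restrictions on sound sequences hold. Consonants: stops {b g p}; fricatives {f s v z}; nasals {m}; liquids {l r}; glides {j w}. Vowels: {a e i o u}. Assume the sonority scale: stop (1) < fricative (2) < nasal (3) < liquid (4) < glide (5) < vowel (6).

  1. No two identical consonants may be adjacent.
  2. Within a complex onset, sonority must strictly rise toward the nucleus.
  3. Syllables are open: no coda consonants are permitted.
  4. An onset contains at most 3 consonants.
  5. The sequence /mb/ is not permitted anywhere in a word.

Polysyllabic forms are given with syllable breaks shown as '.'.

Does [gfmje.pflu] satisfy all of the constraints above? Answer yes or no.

no

[gfmje.pflu] — violates constraint 4: syllable 1 onset /gfmj/ has 4 consonants (> 3) → phonotactically illegal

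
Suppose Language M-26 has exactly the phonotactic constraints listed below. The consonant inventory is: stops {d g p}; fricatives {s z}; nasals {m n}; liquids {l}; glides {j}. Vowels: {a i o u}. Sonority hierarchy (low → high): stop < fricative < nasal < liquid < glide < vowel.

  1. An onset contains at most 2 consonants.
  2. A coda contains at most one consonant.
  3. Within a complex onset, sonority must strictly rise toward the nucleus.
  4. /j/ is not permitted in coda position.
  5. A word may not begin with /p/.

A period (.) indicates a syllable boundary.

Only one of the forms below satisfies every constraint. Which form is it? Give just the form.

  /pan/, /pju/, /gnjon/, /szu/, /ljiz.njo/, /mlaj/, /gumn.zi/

/ljiz.njo/

/pan/ — violates constraint 5: word begins with /p/ → not permitted
/pju/ — violates constraint 5: word begins with /p/ → not permitted
/gnjon/ — violates constraint 1: syllable 1 onset /gnj/ has 3 consonants (> 2) → not permitted
/szu/ — violates constraint 3: syllable 1 onset /sz/: /s/ (fricative, 2) → /z/ (fricative, 2) does not rise → not permitted
/ljiz.njo/ — σ1 onset /lj/ (4→5 rises), coda /z/ ok; σ2 onset /nj/ (3→5 rises), coda /∅/ ok → permitted
/mlaj/ — violates constraint 4: syllable 1 coda contains /j/ → not permitted
/gumn.zi/ — violates constraint 2: syllable 1 coda /mn/ has 2 consonants (> 1) → not permitted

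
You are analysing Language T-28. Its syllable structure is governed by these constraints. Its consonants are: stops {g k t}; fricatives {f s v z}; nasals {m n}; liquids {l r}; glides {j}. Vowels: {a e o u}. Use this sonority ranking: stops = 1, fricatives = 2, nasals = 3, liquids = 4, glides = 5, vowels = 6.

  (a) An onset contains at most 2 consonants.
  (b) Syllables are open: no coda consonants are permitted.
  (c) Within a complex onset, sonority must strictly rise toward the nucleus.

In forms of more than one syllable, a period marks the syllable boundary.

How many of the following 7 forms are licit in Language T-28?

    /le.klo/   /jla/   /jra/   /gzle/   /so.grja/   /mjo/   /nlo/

/le.klo/ — σ1 onset /l/, coda /∅/ ok; σ2 onset /kl/ (1→4 rises), coda /∅/ ok → licit
/jla/ — violates constraint (c): syllable 1 onset /jl/: /j/ (glide, 5) → /l/ (liquid, 4) does not rise → illicit
/jra/ — violates constraint (c): syllable 1 onset /jr/: /j/ (glide, 5) → /r/ (liquid, 4) does not rise → illicit
/gzle/ — violates constraint (a): syllable 1 onset /gzl/ has 3 consonants (> 2) → illicit
/so.grja/ — violates constraint (a): syllable 2 onset /grj/ has 3 consonants (> 2) → illicit
/mjo/ — σ1 onset /mj/ (3→5 rises), coda /∅/ ok → licit
/nlo/ — σ1 onset /nl/ (3→4 rises), coda /∅/ ok → licit
Licit: /le.klo/, /mjo/, /nlo/ → 3.

3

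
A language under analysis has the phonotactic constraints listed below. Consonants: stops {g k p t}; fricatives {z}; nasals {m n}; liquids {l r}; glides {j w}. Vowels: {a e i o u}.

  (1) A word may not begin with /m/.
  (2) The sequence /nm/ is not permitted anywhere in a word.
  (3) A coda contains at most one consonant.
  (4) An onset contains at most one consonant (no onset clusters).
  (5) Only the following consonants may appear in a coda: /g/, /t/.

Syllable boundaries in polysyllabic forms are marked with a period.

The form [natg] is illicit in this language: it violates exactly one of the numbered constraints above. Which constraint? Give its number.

3

[natg]: syllable 1 coda /tg/ has 2 consonants (> 1).
This is a violation of constraint 3: "A coda contains at most one consonant."
The remaining constraints (1, 2, 4, 5) are satisfied.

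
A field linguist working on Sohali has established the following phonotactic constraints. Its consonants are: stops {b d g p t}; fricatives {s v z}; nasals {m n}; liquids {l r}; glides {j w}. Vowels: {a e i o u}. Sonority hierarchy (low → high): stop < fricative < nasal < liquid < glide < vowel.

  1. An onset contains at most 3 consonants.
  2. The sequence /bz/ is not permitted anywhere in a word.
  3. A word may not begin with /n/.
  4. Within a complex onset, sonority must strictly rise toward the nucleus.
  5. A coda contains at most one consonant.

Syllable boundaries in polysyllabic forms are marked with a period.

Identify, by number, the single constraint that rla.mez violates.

rla.mez: syllable 1 onset /rl/: /r/ (liquid, 4) → /l/ (liquid, 4) does not rise.
This is a violation of constraint 4: "Within a complex onset, sonority must strictly rise toward the nucleus."
The remaining constraints (1, 2, 3, 5) are satisfied.

4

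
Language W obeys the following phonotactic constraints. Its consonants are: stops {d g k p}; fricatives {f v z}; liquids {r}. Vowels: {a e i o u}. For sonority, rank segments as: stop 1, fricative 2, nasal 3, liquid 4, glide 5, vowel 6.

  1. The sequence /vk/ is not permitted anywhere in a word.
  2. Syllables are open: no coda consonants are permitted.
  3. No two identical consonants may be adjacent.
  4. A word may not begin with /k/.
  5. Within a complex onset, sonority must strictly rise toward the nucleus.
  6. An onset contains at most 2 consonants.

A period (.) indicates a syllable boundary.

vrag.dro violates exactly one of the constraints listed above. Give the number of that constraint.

2

vrag.dro: syllable 1 coda /g/ has 1 consonant (> 0).
This is a violation of constraint 2: "Syllables are open: no coda consonants are permitted."
The remaining constraints (1, 3, 4, 5, 6) are satisfied.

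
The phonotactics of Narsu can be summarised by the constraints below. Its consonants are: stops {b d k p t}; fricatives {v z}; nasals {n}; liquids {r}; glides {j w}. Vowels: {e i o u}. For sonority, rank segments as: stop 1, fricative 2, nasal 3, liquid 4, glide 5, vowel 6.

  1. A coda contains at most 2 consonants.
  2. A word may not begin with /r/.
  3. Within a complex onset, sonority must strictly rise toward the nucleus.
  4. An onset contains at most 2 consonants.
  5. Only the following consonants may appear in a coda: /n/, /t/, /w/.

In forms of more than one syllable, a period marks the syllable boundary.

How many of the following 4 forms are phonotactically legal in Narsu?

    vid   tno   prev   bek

vid — violates constraint 5: syllable 1 coda contains /d/, which is not a licensed coda consonant → phonotactically illegal
tno — σ1 onset /tn/ (1→3 rises), coda /∅/ ok → phonotactically legal
prev — violates constraint 5: syllable 1 coda contains /v/, which is not a licensed coda consonant → phonotactically illegal
bek — violates constraint 5: syllable 1 coda contains /k/, which is not a licensed coda consonant → phonotactically illegal
Phonotactically legal: tno → 1.

1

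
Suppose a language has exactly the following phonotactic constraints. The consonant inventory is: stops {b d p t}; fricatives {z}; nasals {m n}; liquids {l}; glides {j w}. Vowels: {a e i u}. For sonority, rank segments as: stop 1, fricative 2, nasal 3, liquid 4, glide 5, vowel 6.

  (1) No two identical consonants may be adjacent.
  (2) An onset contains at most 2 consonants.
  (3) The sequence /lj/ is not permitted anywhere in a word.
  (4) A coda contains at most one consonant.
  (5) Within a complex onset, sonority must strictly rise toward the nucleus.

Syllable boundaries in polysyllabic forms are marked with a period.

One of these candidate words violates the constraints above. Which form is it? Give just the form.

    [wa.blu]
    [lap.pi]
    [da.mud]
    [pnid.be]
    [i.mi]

[wa.blu] — σ1 onset /w/, coda /∅/ ok; σ2 onset /bl/ (1→4 rises), coda /∅/ ok → phonotactically legal
[lap.pi] — violates constraint 1: adjacent identical consonants /pp/ → phonotactically illegal
[da.mud] — σ1 onset /d/, coda /∅/ ok; σ2 onset /m/, coda /d/ ok → phonotactically legal
[pnid.be] — σ1 onset /pn/ (1→3 rises), coda /d/ ok; σ2 onset /b/, coda /∅/ ok → phonotactically legal
[i.mi] — σ1 onset /∅/, coda /∅/ ok; σ2 onset /m/, coda /∅/ ok → phonotactically legal

[lap.pi]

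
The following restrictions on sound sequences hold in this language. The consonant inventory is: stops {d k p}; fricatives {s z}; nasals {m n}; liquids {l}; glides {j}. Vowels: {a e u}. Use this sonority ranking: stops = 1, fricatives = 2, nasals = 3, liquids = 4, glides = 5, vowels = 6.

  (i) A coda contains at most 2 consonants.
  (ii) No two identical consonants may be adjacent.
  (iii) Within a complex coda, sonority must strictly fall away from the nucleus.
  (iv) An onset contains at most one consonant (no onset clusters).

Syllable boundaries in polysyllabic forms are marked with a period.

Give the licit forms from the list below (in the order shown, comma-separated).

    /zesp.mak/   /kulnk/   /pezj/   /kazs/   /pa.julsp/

/zesp.mak/ — σ1 onset /z/, coda /sp/ (2→1 falls) ok; σ2 onset /m/, coda /k/ ok → licit
/kulnk/ — violates constraint (i): syllable 1 coda /lnk/ has 3 consonants (> 2) → illicit
/pezj/ — violates constraint (iii): syllable 1 coda /zj/: /z/ (fricative, 2) → /j/ (glide, 5) does not fall → illicit
/kazs/ — violates constraint (iii): syllable 1 coda /zs/: /z/ (fricative, 2) → /s/ (fricative, 2) does not fall → illicit
/pa.julsp/ — violates constraint (i): syllable 2 coda /lsp/ has 3 consonants (> 2) → illicit

/zesp.mak/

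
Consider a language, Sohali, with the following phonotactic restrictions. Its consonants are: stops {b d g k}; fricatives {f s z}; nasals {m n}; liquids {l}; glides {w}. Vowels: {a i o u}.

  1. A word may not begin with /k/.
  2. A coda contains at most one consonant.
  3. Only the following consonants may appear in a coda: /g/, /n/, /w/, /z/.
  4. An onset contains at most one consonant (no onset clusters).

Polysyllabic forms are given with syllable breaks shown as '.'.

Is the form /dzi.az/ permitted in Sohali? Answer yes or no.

/dzi.az/ — violates constraint 4: syllable 1 onset /dz/ has 2 consonants (> 1) → not permitted

no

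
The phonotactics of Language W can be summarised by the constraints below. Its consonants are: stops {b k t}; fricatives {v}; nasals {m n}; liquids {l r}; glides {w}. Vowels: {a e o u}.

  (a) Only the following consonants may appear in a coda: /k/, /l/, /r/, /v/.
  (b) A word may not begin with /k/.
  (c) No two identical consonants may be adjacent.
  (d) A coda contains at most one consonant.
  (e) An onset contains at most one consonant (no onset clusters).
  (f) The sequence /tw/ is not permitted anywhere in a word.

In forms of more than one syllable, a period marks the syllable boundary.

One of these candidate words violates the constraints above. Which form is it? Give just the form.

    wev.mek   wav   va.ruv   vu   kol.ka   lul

wev.mek — σ1 onset /w/, coda /v/ ok; σ2 onset /m/, coda /k/ ok → licit
wav — σ1 onset /w/, coda /v/ ok → licit
va.ruv — σ1 onset /v/, coda /∅/ ok; σ2 onset /r/, coda /v/ ok → licit
vu — σ1 onset /v/, coda /∅/ ok → licit
kol.ka — violates constraint (b): word begins with /k/ → illicit
lul — σ1 onset /l/, coda /l/ ok → licit

kol.ka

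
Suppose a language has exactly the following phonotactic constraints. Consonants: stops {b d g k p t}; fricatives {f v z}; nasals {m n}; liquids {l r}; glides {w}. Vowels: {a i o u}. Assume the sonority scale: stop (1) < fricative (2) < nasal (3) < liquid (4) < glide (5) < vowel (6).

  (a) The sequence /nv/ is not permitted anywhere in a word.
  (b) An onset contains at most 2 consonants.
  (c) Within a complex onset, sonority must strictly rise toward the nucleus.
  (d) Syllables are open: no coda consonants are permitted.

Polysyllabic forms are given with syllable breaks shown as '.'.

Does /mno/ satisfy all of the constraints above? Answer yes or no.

/mno/ — violates constraint (c): syllable 1 onset /mn/: /m/ (nasal, 3) → /n/ (nasal, 3) does not rise → not permitted

no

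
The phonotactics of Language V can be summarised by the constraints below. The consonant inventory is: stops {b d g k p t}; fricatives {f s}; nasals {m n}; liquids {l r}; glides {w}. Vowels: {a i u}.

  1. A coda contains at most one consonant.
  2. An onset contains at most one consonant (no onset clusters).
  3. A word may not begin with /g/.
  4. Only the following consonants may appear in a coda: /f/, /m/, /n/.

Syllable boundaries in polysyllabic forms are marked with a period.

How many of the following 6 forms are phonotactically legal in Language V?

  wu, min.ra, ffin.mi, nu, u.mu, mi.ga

wu — σ1 onset /w/, coda /∅/ ok → phonotactically legal
min.ra — σ1 onset /m/, coda /n/ ok; σ2 onset /r/, coda /∅/ ok → phonotactically legal
ffin.mi — violates constraint 2: syllable 1 onset /ff/ has 2 consonants (> 1) → phonotactically illegal
nu — σ1 onset /n/, coda /∅/ ok → phonotactically legal
u.mu — σ1 onset /∅/, coda /∅/ ok; σ2 onset /m/, coda /∅/ ok → phonotactically legal
mi.ga — σ1 onset /m/, coda /∅/ ok; σ2 onset /g/, coda /∅/ ok → phonotactically legal
Phonotactically legal: wu, min.ra, nu, u.mu, mi.ga → 5.

5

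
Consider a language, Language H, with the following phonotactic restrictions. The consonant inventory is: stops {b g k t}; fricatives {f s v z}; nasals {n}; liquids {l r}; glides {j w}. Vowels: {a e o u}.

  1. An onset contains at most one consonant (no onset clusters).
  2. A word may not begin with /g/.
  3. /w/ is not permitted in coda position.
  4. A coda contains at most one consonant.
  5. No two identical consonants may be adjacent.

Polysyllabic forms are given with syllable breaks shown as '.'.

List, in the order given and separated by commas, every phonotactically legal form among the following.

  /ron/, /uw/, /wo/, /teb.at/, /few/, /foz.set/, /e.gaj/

/ron/, /wo/, /teb.at/, /foz.set/, /e.gaj/

/ron/ — σ1 onset /r/, coda /n/ ok → phonotactically legal
/uw/ — violates constraint 3: syllable 1 coda contains /w/ → phonotactically illegal
/wo/ — σ1 onset /w/, coda /∅/ ok → phonotactically legal
/teb.at/ — σ1 onset /t/, coda /b/ ok; σ2 onset /∅/, coda /t/ ok → phonotactically legal
/few/ — violates constraint 3: syllable 1 coda contains /w/ → phonotactically illegal
/foz.set/ — σ1 onset /f/, coda /z/ ok; σ2 onset /s/, coda /t/ ok → phonotactically legal
/e.gaj/ — σ1 onset /∅/, coda /∅/ ok; σ2 onset /g/, coda /j/ ok → phonotactically legal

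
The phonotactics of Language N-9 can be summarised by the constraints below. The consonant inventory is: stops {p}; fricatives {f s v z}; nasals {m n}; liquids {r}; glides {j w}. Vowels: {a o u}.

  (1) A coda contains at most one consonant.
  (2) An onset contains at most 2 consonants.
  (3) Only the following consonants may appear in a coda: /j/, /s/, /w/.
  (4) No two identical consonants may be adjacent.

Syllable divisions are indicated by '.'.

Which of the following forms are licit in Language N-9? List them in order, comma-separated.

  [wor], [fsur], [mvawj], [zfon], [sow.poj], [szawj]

[sow.poj]

[wor] — violates constraint 3: syllable 1 coda contains /r/, which is not a licensed coda consonant → illicit
[fsur] — violates constraint 3: syllable 1 coda contains /r/, which is not a licensed coda consonant → illicit
[mvawj] — violates constraint 1: syllable 1 coda /wj/ has 2 consonants (> 1) → illicit
[zfon] — violates constraint 3: syllable 1 coda contains /n/, which is not a licensed coda consonant → illicit
[sow.poj] — σ1 onset /s/, coda /w/ ok; σ2 onset /p/, coda /j/ ok → licit
[szawj] — violates constraint 1: syllable 1 coda /wj/ has 2 consonants (> 1) → illicit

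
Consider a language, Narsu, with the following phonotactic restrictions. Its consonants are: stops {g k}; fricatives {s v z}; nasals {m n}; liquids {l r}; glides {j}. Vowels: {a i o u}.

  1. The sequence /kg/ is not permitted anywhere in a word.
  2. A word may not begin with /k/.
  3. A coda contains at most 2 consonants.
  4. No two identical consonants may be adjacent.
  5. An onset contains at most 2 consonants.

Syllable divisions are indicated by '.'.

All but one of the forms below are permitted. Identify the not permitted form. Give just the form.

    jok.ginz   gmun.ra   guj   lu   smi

jok.ginz — violates constraint 1: contains banned sequence /kg/ → not permitted
gmun.ra — σ1 onset /gm/ (2C), coda /n/ ok; σ2 onset /r/, coda /∅/ ok → permitted
guj — σ1 onset /g/, coda /j/ ok → permitted
lu — σ1 onset /l/, coda /∅/ ok → permitted
smi — σ1 onset /sm/ (2C), coda /∅/ ok → permitted

jok.ginz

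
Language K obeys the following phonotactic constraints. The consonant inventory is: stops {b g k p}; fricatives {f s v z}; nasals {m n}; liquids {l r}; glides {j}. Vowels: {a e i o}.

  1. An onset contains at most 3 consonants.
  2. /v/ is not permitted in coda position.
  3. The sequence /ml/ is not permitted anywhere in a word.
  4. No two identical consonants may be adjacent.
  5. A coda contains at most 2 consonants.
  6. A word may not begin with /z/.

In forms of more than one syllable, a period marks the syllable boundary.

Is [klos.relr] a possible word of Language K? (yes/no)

yes

[klos.relr] — σ1 onset /kl/ (2C), coda /s/ ok; σ2 onset /r/, coda /lr/ (2C) ok → permitted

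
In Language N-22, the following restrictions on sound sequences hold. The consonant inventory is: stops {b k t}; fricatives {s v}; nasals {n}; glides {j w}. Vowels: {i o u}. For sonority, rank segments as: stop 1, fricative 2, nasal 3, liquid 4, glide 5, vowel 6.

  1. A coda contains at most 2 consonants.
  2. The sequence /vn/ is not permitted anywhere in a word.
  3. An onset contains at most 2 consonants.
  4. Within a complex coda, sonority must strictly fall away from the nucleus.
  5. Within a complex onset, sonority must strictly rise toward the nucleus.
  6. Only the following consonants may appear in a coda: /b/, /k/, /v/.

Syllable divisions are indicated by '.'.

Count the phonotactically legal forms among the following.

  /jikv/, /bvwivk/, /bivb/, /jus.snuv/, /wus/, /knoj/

1

/jikv/ — violates constraint 4: syllable 1 coda /kv/: /k/ (stop, 1) → /v/ (fricative, 2) does not fall → phonotactically illegal
/bvwivk/ — violates constraint 3: syllable 1 onset /bvw/ has 3 consonants (> 2) → phonotactically illegal
/bivb/ — σ1 onset /b/, coda /vb/ (2→1 falls) ok → phonotactically legal
/jus.snuv/ — violates constraint 6: syllable 1 coda contains /s/, which is not a licensed coda consonant → phonotactically illegal
/wus/ — violates constraint 6: syllable 1 coda contains /s/, which is not a licensed coda consonant → phonotactically illegal
/knoj/ — violates constraint 6: syllable 1 coda contains /j/, which is not a licensed coda consonant → phonotactically illegal
Phonotactically legal: /bivb/ → 1.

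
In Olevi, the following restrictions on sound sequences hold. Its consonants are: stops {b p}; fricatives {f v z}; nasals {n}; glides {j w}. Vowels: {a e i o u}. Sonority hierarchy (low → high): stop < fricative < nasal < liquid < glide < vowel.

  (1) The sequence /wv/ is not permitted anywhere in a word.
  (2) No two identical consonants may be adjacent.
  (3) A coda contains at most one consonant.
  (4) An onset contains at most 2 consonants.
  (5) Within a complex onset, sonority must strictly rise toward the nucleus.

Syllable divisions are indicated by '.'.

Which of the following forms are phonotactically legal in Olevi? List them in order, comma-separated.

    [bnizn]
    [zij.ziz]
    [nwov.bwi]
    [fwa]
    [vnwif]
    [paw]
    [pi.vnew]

[bnizn] — violates constraint 3: syllable 1 coda /zn/ has 2 consonants (> 1) → phonotactically illegal
[zij.ziz] — σ1 onset /z/, coda /j/ ok; σ2 onset /z/, coda /z/ ok → phonotactically legal
[nwov.bwi] — σ1 onset /nw/ (3→5 rises), coda /v/ ok; σ2 onset /bw/ (1→5 rises), coda /∅/ ok → phonotactically legal
[fwa] — σ1 onset /fw/ (2→5 rises), coda /∅/ ok → phonotactically legal
[vnwif] — violates constraint 4: syllable 1 onset /vnw/ has 3 consonants (> 2) → phonotactically illegal
[paw] — σ1 onset /p/, coda /w/ ok → phonotactically legal
[pi.vnew] — σ1 onset /p/, coda /∅/ ok; σ2 onset /vn/ (2→3 rises), coda /w/ ok → phonotactically legal

[zij.ziz], [nwov.bwi], [fwa], [paw], [pi.vnew]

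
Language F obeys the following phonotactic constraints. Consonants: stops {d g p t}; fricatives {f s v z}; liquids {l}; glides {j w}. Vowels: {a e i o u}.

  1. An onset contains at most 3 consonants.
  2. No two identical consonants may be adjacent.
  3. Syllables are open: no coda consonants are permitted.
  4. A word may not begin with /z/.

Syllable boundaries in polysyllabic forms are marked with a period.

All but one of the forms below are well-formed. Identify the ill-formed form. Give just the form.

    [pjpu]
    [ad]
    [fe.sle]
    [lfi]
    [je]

[pjpu] — σ1 onset /pjp/ (3C), coda /∅/ ok → well-formed
[ad] — violates constraint 3: syllable 1 coda /d/ has 1 consonant (> 0) → ill-formed
[fe.sle] — σ1 onset /f/, coda /∅/ ok; σ2 onset /sl/ (2C), coda /∅/ ok → well-formed
[lfi] — σ1 onset /lf/ (2C), coda /∅/ ok → well-formed
[je] — σ1 onset /j/, coda /∅/ ok → well-formed

[ad]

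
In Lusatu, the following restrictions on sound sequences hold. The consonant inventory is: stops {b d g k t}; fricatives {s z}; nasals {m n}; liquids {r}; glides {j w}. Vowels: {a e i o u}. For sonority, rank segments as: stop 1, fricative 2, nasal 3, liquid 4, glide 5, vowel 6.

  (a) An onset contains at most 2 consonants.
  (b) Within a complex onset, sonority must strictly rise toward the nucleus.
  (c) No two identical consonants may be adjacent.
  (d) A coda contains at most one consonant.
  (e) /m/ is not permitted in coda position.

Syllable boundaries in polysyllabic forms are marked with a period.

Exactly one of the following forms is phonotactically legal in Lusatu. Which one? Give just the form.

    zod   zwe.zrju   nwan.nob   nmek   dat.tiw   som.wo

zod

zod — σ1 onset /z/, coda /d/ ok → phonotactically legal
zwe.zrju — violates constraint (a): syllable 2 onset /zrj/ has 3 consonants (> 2) → phonotactically illegal
nwan.nob — violates constraint (c): adjacent identical consonants /nn/ → phonotactically illegal
nmek — violates constraint (b): syllable 1 onset /nm/: /n/ (nasal, 3) → /m/ (nasal, 3) does not rise → phonotactically illegal
dat.tiw — violates constraint (c): adjacent identical consonants /tt/ → phonotactically illegal
som.wo — violates constraint (e): syllable 1 coda contains /m/ → phonotactically illegal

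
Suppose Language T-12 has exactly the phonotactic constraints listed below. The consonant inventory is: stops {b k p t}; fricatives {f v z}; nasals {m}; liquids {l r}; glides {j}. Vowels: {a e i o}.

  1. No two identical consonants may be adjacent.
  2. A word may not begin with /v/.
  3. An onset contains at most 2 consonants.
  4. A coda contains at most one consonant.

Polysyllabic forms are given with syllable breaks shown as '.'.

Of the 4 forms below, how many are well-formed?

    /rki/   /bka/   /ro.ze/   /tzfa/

/rki/ — σ1 onset /rk/ (2C), coda /∅/ ok → well-formed
/bka/ — σ1 onset /bk/ (2C), coda /∅/ ok → well-formed
/ro.ze/ — σ1 onset /r/, coda /∅/ ok; σ2 onset /z/, coda /∅/ ok → well-formed
/tzfa/ — violates constraint 3: syllable 1 onset /tzf/ has 3 consonants (> 2) → ill-formed
Well-formed: /rki/, /bka/, /ro.ze/ → 3.

3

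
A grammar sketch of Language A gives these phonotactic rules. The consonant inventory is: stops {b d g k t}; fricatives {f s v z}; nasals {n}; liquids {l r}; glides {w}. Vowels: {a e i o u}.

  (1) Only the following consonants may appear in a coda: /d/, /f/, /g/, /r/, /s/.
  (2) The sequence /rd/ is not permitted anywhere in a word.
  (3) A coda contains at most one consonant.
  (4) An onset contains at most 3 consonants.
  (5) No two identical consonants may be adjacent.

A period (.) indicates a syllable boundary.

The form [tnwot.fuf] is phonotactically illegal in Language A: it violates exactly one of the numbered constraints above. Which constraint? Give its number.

[tnwot.fuf]: syllable 1 coda contains /t/, which is not a licensed coda consonant.
This is a violation of constraint 1: "Only the following consonants may appear in a coda: /d/, /f/, /g/, /r/, /s/."
The remaining constraints (2, 3, 4, 5) are satisfied.

1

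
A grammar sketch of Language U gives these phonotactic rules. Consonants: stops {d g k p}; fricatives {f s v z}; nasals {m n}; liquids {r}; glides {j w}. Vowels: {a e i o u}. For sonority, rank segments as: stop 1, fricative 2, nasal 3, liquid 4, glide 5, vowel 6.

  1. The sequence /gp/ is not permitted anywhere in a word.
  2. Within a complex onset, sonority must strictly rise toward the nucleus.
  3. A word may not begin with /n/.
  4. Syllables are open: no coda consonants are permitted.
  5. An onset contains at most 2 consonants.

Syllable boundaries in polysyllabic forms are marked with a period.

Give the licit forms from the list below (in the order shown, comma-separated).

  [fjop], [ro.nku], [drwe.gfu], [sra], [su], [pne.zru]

[sra], [su], [pne.zru]

[fjop] — violates constraint 4: syllable 1 coda /p/ has 1 consonant (> 0) → illicit
[ro.nku] — violates constraint 2: syllable 2 onset /nk/: /n/ (nasal, 3) → /k/ (stop, 1) does not rise → illicit
[drwe.gfu] — violates constraint 5: syllable 1 onset /drw/ has 3 consonants (> 2) → illicit
[sra] — σ1 onset /sr/ (2→4 rises), coda /∅/ ok → licit
[su] — σ1 onset /s/, coda /∅/ ok → licit
[pne.zru] — σ1 onset /pn/ (1→3 rises), coda /∅/ ok; σ2 onset /zr/ (2→4 rises), coda /∅/ ok → licit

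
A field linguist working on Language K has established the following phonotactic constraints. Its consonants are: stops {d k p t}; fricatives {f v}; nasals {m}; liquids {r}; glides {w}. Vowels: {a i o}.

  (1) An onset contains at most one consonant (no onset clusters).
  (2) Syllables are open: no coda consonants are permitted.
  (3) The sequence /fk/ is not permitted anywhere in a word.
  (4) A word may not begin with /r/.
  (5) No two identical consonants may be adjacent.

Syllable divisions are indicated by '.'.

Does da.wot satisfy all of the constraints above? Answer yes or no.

da.wot — violates constraint 2: syllable 2 coda /t/ has 1 consonant (> 0) → phonotactically illegal

no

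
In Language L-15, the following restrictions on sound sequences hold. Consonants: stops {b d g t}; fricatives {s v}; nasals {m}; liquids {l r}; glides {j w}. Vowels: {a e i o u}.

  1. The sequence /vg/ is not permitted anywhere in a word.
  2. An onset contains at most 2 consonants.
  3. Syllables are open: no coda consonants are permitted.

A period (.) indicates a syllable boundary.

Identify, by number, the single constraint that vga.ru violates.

1

vga.ru: contains banned sequence /vg/.
This is a violation of constraint 1: "The sequence /vg/ is not permitted anywhere in a word."
The remaining constraints (2, 3) are satisfied.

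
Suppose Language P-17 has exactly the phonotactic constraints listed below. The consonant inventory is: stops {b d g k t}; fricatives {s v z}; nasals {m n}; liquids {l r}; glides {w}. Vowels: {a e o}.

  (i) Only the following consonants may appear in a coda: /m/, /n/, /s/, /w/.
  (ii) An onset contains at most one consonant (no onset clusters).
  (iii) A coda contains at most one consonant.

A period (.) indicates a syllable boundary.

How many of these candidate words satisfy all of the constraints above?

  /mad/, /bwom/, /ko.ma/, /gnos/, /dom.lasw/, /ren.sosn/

1

/mad/ — violates constraint (i): syllable 1 coda contains /d/, which is not a licensed coda consonant → illicit
/bwom/ — violates constraint (ii): syllable 1 onset /bw/ has 2 consonants (> 1) → illicit
/ko.ma/ — σ1 onset /k/, coda /∅/ ok; σ2 onset /m/, coda /∅/ ok → licit
/gnos/ — violates constraint (ii): syllable 1 onset /gn/ has 2 consonants (> 1) → illicit
/dom.lasw/ — violates constraint (iii): syllable 2 coda /sw/ has 2 consonants (> 1) → illicit
/ren.sosn/ — violates constraint (iii): syllable 2 coda /sn/ has 2 consonants (> 1) → illicit
Licit: /ko.ma/ → 1.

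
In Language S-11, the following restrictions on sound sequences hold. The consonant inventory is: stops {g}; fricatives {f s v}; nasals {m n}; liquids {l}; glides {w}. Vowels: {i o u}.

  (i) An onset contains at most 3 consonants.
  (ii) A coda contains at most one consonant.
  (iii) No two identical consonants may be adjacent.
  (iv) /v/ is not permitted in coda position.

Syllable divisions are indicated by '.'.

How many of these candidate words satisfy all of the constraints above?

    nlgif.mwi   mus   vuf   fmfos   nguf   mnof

6

nlgif.mwi — σ1 onset /nlg/ (3C), coda /f/ ok; σ2 onset /mw/ (2C), coda /∅/ ok → well-formed
mus — σ1 onset /m/, coda /s/ ok → well-formed
vuf — σ1 onset /v/, coda /f/ ok → well-formed
fmfos — σ1 onset /fmf/ (3C), coda /s/ ok → well-formed
nguf — σ1 onset /ng/ (2C), coda /f/ ok → well-formed
mnof — σ1 onset /mn/ (2C), coda /f/ ok → well-formed
Well-formed: nlgif.mwi, mus, vuf, fmfos, nguf, mnof → 6.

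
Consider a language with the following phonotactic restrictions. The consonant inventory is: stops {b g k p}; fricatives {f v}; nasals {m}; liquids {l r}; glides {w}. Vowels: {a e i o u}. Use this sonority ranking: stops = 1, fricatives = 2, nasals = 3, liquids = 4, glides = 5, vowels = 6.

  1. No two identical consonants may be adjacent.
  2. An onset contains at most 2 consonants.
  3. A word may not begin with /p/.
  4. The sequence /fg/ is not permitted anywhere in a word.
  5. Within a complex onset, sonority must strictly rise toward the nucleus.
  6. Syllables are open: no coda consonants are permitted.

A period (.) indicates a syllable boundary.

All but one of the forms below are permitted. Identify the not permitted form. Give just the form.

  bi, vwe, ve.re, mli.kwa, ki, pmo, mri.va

pmo

bi — σ1 onset /b/, coda /∅/ ok → permitted
vwe — σ1 onset /vw/ (2→5 rises), coda /∅/ ok → permitted
ve.re — σ1 onset /v/, coda /∅/ ok; σ2 onset /r/, coda /∅/ ok → permitted
mli.kwa — σ1 onset /ml/ (3→4 rises), coda /∅/ ok; σ2 onset /kw/ (1→5 rises), coda /∅/ ok → permitted
ki — σ1 onset /k/, coda /∅/ ok → permitted
pmo — violates constraint 3: word begins with /p/ → not permitted
mri.va — σ1 onset /mr/ (3→4 rises), coda /∅/ ok; σ2 onset /v/, coda /∅/ ok → permitted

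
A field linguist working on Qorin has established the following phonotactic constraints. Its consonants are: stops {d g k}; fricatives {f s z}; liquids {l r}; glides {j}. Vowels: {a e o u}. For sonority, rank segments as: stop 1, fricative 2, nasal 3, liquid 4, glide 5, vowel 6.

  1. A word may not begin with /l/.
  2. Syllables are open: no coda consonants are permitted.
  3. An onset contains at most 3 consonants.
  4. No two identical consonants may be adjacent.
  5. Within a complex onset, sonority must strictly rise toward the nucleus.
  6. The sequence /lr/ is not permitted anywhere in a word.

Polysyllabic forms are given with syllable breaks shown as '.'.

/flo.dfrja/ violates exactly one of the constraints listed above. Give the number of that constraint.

/flo.dfrja/: syllable 2 onset /dfrj/ has 4 consonants (> 3).
This is a violation of constraint 3: "An onset contains at most 3 consonants."
The remaining constraints (1, 2, 4, 5, 6) are satisfied.

3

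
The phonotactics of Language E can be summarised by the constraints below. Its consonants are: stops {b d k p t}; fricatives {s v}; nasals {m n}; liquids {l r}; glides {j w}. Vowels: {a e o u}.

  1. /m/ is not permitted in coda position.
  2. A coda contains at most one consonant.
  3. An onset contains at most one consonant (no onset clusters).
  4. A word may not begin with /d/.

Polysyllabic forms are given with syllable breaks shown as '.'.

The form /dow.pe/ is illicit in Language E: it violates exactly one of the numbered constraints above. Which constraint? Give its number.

/dow.pe/: word begins with /d/.
This is a violation of constraint 4: "A word may not begin with /d/."
The remaining constraints (1, 2, 3) are satisfied.

4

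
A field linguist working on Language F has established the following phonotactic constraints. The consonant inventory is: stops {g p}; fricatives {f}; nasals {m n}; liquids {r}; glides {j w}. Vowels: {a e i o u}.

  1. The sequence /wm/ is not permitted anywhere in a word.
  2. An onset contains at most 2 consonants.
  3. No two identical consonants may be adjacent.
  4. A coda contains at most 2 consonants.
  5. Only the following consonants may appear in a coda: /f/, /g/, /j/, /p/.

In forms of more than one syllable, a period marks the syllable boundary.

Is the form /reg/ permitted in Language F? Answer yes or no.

/reg/ — σ1 onset /r/, coda /g/ ok → permitted

yes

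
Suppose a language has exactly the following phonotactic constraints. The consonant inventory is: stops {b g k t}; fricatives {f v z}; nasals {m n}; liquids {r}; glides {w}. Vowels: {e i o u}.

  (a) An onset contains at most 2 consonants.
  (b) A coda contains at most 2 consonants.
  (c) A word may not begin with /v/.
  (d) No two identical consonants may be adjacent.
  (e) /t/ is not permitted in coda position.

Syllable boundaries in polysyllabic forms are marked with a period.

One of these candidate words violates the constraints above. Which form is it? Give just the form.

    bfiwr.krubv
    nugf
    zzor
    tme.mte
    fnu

zzor

bfiwr.krubv — σ1 onset /bf/ (2C), coda /wr/ (2C) ok; σ2 onset /kr/ (2C), coda /bv/ (2C) ok → licit
nugf — σ1 onset /n/, coda /gf/ (2C) ok → licit
zzor — violates constraint (d): adjacent identical consonants /zz/ → illicit
tme.mte — σ1 onset /tm/ (2C), coda /∅/ ok; σ2 onset /mt/ (2C), coda /∅/ ok → licit
fnu — σ1 onset /fn/ (2C), coda /∅/ ok → licit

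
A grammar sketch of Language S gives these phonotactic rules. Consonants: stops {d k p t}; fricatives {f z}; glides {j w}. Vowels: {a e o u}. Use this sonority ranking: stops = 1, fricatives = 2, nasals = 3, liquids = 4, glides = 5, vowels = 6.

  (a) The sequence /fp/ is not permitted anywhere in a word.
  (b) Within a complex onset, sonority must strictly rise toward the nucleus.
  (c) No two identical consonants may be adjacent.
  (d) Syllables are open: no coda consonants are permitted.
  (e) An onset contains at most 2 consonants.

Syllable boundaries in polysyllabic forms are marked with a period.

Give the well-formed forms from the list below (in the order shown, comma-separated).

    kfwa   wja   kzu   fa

kzu, fa

kfwa — violates constraint (e): syllable 1 onset /kfw/ has 3 consonants (> 2) → ill-formed
wja — violates constraint (b): syllable 1 onset /wj/: /w/ (glide, 5) → /j/ (glide, 5) does not rise → ill-formed
kzu — σ1 onset /kz/ (1→2 rises), coda /∅/ ok → well-formed
fa — σ1 onset /f/, coda /∅/ ok → well-formed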